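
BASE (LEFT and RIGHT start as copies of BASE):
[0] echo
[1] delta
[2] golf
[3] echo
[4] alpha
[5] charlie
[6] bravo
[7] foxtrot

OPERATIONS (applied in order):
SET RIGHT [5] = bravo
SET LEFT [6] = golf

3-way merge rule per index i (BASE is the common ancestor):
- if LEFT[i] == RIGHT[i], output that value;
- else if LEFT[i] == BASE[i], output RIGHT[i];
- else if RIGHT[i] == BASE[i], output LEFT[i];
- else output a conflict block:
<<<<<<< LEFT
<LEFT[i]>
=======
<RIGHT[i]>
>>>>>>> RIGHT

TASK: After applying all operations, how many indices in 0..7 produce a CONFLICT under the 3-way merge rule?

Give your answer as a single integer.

Final LEFT:  [echo, delta, golf, echo, alpha, charlie, golf, foxtrot]
Final RIGHT: [echo, delta, golf, echo, alpha, bravo, bravo, foxtrot]
i=0: L=echo R=echo -> agree -> echo
i=1: L=delta R=delta -> agree -> delta
i=2: L=golf R=golf -> agree -> golf
i=3: L=echo R=echo -> agree -> echo
i=4: L=alpha R=alpha -> agree -> alpha
i=5: L=charlie=BASE, R=bravo -> take RIGHT -> bravo
i=6: L=golf, R=bravo=BASE -> take LEFT -> golf
i=7: L=foxtrot R=foxtrot -> agree -> foxtrot
Conflict count: 0

Answer: 0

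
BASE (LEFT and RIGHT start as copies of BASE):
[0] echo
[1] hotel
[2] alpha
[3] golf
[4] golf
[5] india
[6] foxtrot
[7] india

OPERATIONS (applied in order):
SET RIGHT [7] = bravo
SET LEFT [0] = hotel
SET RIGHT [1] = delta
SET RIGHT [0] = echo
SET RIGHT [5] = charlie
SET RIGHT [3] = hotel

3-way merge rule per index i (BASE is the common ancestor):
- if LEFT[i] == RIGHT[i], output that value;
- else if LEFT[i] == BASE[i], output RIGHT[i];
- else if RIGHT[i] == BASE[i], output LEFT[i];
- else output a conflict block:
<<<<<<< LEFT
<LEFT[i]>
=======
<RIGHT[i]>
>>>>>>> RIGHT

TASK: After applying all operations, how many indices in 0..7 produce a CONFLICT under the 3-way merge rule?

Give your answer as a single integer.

Final LEFT:  [hotel, hotel, alpha, golf, golf, india, foxtrot, india]
Final RIGHT: [echo, delta, alpha, hotel, golf, charlie, foxtrot, bravo]
i=0: L=hotel, R=echo=BASE -> take LEFT -> hotel
i=1: L=hotel=BASE, R=delta -> take RIGHT -> delta
i=2: L=alpha R=alpha -> agree -> alpha
i=3: L=golf=BASE, R=hotel -> take RIGHT -> hotel
i=4: L=golf R=golf -> agree -> golf
i=5: L=india=BASE, R=charlie -> take RIGHT -> charlie
i=6: L=foxtrot R=foxtrot -> agree -> foxtrot
i=7: L=india=BASE, R=bravo -> take RIGHT -> bravo
Conflict count: 0

Answer: 0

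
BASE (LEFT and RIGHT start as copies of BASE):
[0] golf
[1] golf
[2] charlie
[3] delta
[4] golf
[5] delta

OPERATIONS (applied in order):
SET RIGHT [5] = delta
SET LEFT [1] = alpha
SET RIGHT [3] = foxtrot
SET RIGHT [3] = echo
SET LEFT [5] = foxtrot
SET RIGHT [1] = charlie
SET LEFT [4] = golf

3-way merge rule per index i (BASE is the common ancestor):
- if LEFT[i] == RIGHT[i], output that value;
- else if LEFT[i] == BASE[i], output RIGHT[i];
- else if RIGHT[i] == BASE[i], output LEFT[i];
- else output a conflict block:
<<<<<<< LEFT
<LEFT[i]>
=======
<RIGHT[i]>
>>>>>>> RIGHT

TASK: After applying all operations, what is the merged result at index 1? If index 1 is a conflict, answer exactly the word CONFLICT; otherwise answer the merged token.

Final LEFT:  [golf, alpha, charlie, delta, golf, foxtrot]
Final RIGHT: [golf, charlie, charlie, echo, golf, delta]
i=0: L=golf R=golf -> agree -> golf
i=1: BASE=golf L=alpha R=charlie all differ -> CONFLICT
i=2: L=charlie R=charlie -> agree -> charlie
i=3: L=delta=BASE, R=echo -> take RIGHT -> echo
i=4: L=golf R=golf -> agree -> golf
i=5: L=foxtrot, R=delta=BASE -> take LEFT -> foxtrot
Index 1 -> CONFLICT

Answer: CONFLICT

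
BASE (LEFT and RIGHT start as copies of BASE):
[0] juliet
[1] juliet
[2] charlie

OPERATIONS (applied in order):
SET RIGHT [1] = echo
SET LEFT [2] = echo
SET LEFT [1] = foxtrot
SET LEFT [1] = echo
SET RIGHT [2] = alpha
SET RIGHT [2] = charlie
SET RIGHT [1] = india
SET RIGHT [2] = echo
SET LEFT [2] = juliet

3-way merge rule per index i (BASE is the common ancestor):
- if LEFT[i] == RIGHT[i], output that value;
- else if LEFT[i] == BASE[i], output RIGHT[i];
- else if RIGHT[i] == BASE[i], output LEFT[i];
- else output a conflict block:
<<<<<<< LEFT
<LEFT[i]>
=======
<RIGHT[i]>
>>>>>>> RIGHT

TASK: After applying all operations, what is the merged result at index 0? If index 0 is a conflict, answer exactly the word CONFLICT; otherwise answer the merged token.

Final LEFT:  [juliet, echo, juliet]
Final RIGHT: [juliet, india, echo]
i=0: L=juliet R=juliet -> agree -> juliet
i=1: BASE=juliet L=echo R=india all differ -> CONFLICT
i=2: BASE=charlie L=juliet R=echo all differ -> CONFLICT
Index 0 -> juliet

Answer: juliet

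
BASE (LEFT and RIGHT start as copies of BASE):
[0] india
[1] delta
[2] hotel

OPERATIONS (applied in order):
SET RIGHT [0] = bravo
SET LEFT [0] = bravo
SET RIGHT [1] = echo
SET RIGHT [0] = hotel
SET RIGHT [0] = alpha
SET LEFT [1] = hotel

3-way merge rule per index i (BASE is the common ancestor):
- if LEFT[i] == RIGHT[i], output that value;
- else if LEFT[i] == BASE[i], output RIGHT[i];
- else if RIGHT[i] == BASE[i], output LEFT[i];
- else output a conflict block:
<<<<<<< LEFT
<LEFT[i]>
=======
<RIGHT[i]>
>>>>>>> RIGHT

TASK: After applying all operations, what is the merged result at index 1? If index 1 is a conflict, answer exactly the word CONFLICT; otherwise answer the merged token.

Answer: CONFLICT

Derivation:
Final LEFT:  [bravo, hotel, hotel]
Final RIGHT: [alpha, echo, hotel]
i=0: BASE=india L=bravo R=alpha all differ -> CONFLICT
i=1: BASE=delta L=hotel R=echo all differ -> CONFLICT
i=2: L=hotel R=hotel -> agree -> hotel
Index 1 -> CONFLICT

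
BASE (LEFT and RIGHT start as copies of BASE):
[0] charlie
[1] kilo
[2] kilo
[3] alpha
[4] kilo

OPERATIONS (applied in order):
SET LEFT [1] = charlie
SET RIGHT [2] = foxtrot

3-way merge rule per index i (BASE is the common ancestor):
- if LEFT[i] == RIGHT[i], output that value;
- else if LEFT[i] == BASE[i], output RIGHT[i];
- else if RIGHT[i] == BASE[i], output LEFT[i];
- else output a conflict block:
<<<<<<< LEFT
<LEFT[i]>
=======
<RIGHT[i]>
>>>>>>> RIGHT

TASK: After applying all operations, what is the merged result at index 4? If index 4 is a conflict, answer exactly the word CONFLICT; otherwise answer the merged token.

Answer: kilo

Derivation:
Final LEFT:  [charlie, charlie, kilo, alpha, kilo]
Final RIGHT: [charlie, kilo, foxtrot, alpha, kilo]
i=0: L=charlie R=charlie -> agree -> charlie
i=1: L=charlie, R=kilo=BASE -> take LEFT -> charlie
i=2: L=kilo=BASE, R=foxtrot -> take RIGHT -> foxtrot
i=3: L=alpha R=alpha -> agree -> alpha
i=4: L=kilo R=kilo -> agree -> kilo
Index 4 -> kilo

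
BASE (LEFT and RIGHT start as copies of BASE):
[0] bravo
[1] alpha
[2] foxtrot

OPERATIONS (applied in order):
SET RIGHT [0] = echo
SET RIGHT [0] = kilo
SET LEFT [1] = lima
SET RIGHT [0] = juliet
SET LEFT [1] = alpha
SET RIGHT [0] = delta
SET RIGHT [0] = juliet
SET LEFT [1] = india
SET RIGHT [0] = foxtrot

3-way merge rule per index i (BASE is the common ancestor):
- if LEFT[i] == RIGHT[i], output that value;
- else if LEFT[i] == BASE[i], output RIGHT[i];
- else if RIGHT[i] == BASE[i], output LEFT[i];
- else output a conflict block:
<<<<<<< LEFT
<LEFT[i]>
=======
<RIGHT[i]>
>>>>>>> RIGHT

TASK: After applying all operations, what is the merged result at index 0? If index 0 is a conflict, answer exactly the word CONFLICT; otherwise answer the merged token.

Final LEFT:  [bravo, india, foxtrot]
Final RIGHT: [foxtrot, alpha, foxtrot]
i=0: L=bravo=BASE, R=foxtrot -> take RIGHT -> foxtrot
i=1: L=india, R=alpha=BASE -> take LEFT -> india
i=2: L=foxtrot R=foxtrot -> agree -> foxtrot
Index 0 -> foxtrot

Answer: foxtrot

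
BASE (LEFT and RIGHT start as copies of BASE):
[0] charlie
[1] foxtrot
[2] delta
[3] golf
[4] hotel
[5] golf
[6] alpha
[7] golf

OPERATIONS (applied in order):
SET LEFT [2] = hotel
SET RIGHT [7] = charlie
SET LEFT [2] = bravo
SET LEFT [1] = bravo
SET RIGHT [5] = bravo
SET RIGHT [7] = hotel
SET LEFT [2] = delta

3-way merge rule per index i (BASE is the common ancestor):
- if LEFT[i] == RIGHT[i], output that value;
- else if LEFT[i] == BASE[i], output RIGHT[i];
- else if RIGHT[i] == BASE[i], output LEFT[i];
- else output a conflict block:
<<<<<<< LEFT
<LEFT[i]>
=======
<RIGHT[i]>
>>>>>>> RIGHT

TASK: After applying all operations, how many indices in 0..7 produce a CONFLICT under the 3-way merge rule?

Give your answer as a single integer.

Answer: 0

Derivation:
Final LEFT:  [charlie, bravo, delta, golf, hotel, golf, alpha, golf]
Final RIGHT: [charlie, foxtrot, delta, golf, hotel, bravo, alpha, hotel]
i=0: L=charlie R=charlie -> agree -> charlie
i=1: L=bravo, R=foxtrot=BASE -> take LEFT -> bravo
i=2: L=delta R=delta -> agree -> delta
i=3: L=golf R=golf -> agree -> golf
i=4: L=hotel R=hotel -> agree -> hotel
i=5: L=golf=BASE, R=bravo -> take RIGHT -> bravo
i=6: L=alpha R=alpha -> agree -> alpha
i=7: L=golf=BASE, R=hotel -> take RIGHT -> hotel
Conflict count: 0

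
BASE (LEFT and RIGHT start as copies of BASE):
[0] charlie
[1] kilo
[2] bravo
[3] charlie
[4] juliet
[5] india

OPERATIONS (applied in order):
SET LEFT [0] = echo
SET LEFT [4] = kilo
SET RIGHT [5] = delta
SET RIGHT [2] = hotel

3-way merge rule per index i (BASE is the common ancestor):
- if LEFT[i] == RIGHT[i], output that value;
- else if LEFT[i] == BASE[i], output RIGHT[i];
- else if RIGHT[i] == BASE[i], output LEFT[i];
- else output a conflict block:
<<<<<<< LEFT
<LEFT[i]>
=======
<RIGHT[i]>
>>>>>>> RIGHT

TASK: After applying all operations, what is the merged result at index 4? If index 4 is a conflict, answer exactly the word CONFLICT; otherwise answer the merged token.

Final LEFT:  [echo, kilo, bravo, charlie, kilo, india]
Final RIGHT: [charlie, kilo, hotel, charlie, juliet, delta]
i=0: L=echo, R=charlie=BASE -> take LEFT -> echo
i=1: L=kilo R=kilo -> agree -> kilo
i=2: L=bravo=BASE, R=hotel -> take RIGHT -> hotel
i=3: L=charlie R=charlie -> agree -> charlie
i=4: L=kilo, R=juliet=BASE -> take LEFT -> kilo
i=5: L=india=BASE, R=delta -> take RIGHT -> delta
Index 4 -> kilo

Answer: kilo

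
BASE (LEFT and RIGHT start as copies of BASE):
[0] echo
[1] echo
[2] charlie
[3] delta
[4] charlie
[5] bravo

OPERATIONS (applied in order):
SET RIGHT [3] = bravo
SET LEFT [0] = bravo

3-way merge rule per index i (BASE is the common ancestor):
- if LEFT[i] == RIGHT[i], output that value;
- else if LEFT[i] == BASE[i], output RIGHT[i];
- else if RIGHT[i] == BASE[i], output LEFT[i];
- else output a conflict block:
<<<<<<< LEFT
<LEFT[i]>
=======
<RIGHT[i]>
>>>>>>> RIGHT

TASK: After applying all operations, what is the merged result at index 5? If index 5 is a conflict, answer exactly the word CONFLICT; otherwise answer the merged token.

Answer: bravo

Derivation:
Final LEFT:  [bravo, echo, charlie, delta, charlie, bravo]
Final RIGHT: [echo, echo, charlie, bravo, charlie, bravo]
i=0: L=bravo, R=echo=BASE -> take LEFT -> bravo
i=1: L=echo R=echo -> agree -> echo
i=2: L=charlie R=charlie -> agree -> charlie
i=3: L=delta=BASE, R=bravo -> take RIGHT -> bravo
i=4: L=charlie R=charlie -> agree -> charlie
i=5: L=bravo R=bravo -> agree -> bravo
Index 5 -> bravo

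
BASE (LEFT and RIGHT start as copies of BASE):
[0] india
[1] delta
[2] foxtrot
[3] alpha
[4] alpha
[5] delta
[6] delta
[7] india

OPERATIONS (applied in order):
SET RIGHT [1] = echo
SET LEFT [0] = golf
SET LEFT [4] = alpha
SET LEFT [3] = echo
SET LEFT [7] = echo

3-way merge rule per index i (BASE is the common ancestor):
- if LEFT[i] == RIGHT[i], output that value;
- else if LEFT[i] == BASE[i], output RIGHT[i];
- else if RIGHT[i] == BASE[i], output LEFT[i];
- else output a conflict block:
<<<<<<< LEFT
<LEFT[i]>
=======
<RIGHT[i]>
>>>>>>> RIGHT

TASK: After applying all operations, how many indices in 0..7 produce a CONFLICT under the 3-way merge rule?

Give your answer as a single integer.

Final LEFT:  [golf, delta, foxtrot, echo, alpha, delta, delta, echo]
Final RIGHT: [india, echo, foxtrot, alpha, alpha, delta, delta, india]
i=0: L=golf, R=india=BASE -> take LEFT -> golf
i=1: L=delta=BASE, R=echo -> take RIGHT -> echo
i=2: L=foxtrot R=foxtrot -> agree -> foxtrot
i=3: L=echo, R=alpha=BASE -> take LEFT -> echo
i=4: L=alpha R=alpha -> agree -> alpha
i=5: L=delta R=delta -> agree -> delta
i=6: L=delta R=delta -> agree -> delta
i=7: L=echo, R=india=BASE -> take LEFT -> echo
Conflict count: 0

Answer: 0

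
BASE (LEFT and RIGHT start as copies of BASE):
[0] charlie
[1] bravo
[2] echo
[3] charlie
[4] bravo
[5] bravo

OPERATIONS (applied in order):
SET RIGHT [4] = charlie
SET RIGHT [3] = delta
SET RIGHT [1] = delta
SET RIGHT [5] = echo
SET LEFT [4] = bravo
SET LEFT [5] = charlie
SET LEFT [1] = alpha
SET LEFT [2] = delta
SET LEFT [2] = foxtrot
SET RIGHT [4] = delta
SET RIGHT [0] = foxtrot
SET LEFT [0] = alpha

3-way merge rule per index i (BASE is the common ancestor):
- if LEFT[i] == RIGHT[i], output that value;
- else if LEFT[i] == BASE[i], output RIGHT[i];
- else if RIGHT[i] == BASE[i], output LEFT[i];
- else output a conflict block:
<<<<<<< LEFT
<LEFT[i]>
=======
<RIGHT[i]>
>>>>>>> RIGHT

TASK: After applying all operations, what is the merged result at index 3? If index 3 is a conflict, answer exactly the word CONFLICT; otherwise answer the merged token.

Answer: delta

Derivation:
Final LEFT:  [alpha, alpha, foxtrot, charlie, bravo, charlie]
Final RIGHT: [foxtrot, delta, echo, delta, delta, echo]
i=0: BASE=charlie L=alpha R=foxtrot all differ -> CONFLICT
i=1: BASE=bravo L=alpha R=delta all differ -> CONFLICT
i=2: L=foxtrot, R=echo=BASE -> take LEFT -> foxtrot
i=3: L=charlie=BASE, R=delta -> take RIGHT -> delta
i=4: L=bravo=BASE, R=delta -> take RIGHT -> delta
i=5: BASE=bravo L=charlie R=echo all differ -> CONFLICT
Index 3 -> delta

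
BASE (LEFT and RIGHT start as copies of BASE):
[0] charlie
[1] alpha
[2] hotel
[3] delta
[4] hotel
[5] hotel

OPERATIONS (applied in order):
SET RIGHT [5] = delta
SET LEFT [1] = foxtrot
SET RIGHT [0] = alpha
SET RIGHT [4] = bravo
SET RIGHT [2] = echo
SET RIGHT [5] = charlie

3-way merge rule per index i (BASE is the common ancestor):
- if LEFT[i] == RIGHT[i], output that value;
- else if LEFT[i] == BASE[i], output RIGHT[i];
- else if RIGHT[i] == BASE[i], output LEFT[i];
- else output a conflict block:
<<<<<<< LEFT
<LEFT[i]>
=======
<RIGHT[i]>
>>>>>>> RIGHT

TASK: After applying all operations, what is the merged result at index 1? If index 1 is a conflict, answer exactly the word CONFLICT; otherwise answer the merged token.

Answer: foxtrot

Derivation:
Final LEFT:  [charlie, foxtrot, hotel, delta, hotel, hotel]
Final RIGHT: [alpha, alpha, echo, delta, bravo, charlie]
i=0: L=charlie=BASE, R=alpha -> take RIGHT -> alpha
i=1: L=foxtrot, R=alpha=BASE -> take LEFT -> foxtrot
i=2: L=hotel=BASE, R=echo -> take RIGHT -> echo
i=3: L=delta R=delta -> agree -> delta
i=4: L=hotel=BASE, R=bravo -> take RIGHT -> bravo
i=5: L=hotel=BASE, R=charlie -> take RIGHT -> charlie
Index 1 -> foxtrot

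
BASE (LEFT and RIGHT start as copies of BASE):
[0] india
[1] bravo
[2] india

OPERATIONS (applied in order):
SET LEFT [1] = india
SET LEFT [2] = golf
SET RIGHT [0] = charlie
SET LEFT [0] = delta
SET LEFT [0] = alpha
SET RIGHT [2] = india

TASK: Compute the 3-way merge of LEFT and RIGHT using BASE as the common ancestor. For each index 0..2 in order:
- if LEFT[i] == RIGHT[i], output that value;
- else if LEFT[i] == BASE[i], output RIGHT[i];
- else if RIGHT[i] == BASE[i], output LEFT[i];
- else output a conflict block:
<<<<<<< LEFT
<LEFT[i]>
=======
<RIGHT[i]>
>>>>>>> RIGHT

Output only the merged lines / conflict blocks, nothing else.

Final LEFT:  [alpha, india, golf]
Final RIGHT: [charlie, bravo, india]
i=0: BASE=india L=alpha R=charlie all differ -> CONFLICT
i=1: L=india, R=bravo=BASE -> take LEFT -> india
i=2: L=golf, R=india=BASE -> take LEFT -> golf

Answer: <<<<<<< LEFT
alpha
=======
charlie
>>>>>>> RIGHT
india
golf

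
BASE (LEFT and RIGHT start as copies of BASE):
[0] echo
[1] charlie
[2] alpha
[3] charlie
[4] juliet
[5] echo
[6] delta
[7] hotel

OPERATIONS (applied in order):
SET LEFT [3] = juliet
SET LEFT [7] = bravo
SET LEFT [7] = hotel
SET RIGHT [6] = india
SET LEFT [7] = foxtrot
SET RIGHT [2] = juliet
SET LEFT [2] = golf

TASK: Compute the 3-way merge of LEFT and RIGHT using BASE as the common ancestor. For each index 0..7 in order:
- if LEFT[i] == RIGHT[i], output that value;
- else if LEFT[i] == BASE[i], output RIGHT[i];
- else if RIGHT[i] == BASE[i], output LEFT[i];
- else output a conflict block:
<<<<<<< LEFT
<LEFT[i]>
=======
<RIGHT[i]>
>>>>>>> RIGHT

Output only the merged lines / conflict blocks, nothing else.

Answer: echo
charlie
<<<<<<< LEFT
golf
=======
juliet
>>>>>>> RIGHT
juliet
juliet
echo
india
foxtrot

Derivation:
Final LEFT:  [echo, charlie, golf, juliet, juliet, echo, delta, foxtrot]
Final RIGHT: [echo, charlie, juliet, charlie, juliet, echo, india, hotel]
i=0: L=echo R=echo -> agree -> echo
i=1: L=charlie R=charlie -> agree -> charlie
i=2: BASE=alpha L=golf R=juliet all differ -> CONFLICT
i=3: L=juliet, R=charlie=BASE -> take LEFT -> juliet
i=4: L=juliet R=juliet -> agree -> juliet
i=5: L=echo R=echo -> agree -> echo
i=6: L=delta=BASE, R=india -> take RIGHT -> india
i=7: L=foxtrot, R=hotel=BASE -> take LEFT -> foxtrot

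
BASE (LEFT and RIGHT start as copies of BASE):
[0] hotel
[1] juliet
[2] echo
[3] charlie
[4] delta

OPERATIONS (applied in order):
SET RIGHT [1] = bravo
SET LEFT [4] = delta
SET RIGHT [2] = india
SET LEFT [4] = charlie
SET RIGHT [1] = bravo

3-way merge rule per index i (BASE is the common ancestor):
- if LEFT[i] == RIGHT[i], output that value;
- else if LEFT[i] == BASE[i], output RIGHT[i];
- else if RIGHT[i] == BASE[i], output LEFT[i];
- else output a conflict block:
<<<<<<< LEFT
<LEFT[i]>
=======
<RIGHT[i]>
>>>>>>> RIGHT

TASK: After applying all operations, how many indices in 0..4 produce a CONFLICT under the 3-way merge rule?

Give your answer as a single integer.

Answer: 0

Derivation:
Final LEFT:  [hotel, juliet, echo, charlie, charlie]
Final RIGHT: [hotel, bravo, india, charlie, delta]
i=0: L=hotel R=hotel -> agree -> hotel
i=1: L=juliet=BASE, R=bravo -> take RIGHT -> bravo
i=2: L=echo=BASE, R=india -> take RIGHT -> india
i=3: L=charlie R=charlie -> agree -> charlie
i=4: L=charlie, R=delta=BASE -> take LEFT -> charlie
Conflict count: 0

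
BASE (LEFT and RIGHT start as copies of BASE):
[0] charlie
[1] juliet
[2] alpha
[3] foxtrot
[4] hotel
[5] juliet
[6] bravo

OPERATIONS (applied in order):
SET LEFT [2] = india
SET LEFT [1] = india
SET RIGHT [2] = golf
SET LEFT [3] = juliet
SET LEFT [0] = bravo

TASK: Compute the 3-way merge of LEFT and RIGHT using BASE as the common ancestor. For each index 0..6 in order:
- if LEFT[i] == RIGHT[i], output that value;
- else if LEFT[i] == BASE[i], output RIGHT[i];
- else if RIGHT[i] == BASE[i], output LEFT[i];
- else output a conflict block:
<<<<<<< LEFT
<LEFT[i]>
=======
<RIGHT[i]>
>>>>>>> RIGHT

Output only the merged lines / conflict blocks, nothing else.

Final LEFT:  [bravo, india, india, juliet, hotel, juliet, bravo]
Final RIGHT: [charlie, juliet, golf, foxtrot, hotel, juliet, bravo]
i=0: L=bravo, R=charlie=BASE -> take LEFT -> bravo
i=1: L=india, R=juliet=BASE -> take LEFT -> india
i=2: BASE=alpha L=india R=golf all differ -> CONFLICT
i=3: L=juliet, R=foxtrot=BASE -> take LEFT -> juliet
i=4: L=hotel R=hotel -> agree -> hotel
i=5: L=juliet R=juliet -> agree -> juliet
i=6: L=bravo R=bravo -> agree -> bravo

Answer: bravo
india
<<<<<<< LEFT
india
=======
golf
>>>>>>> RIGHT
juliet
hotel
juliet
bravo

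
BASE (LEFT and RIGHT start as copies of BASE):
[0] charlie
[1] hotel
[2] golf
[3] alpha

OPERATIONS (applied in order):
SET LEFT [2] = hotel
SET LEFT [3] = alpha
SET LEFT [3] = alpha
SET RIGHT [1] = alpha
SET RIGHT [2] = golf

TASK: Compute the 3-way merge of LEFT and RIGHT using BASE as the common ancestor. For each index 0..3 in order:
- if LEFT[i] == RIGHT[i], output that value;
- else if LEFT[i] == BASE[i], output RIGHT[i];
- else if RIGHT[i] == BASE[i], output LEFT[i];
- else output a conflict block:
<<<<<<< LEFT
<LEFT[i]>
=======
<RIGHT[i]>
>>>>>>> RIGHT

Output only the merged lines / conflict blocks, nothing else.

Final LEFT:  [charlie, hotel, hotel, alpha]
Final RIGHT: [charlie, alpha, golf, alpha]
i=0: L=charlie R=charlie -> agree -> charlie
i=1: L=hotel=BASE, R=alpha -> take RIGHT -> alpha
i=2: L=hotel, R=golf=BASE -> take LEFT -> hotel
i=3: L=alpha R=alpha -> agree -> alpha

Answer: charlie
alpha
hotel
alpha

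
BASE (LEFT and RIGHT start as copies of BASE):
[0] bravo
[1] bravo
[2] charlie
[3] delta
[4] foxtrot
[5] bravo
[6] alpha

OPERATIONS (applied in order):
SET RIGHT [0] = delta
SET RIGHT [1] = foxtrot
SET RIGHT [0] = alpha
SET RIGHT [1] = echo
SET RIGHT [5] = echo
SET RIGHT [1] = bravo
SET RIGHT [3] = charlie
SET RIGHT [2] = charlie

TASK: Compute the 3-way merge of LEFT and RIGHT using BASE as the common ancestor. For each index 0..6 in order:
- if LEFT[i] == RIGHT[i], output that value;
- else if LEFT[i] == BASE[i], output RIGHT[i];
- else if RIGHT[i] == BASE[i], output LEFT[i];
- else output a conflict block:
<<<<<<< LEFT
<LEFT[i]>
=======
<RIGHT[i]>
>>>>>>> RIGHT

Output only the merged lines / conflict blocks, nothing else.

Answer: alpha
bravo
charlie
charlie
foxtrot
echo
alpha

Derivation:
Final LEFT:  [bravo, bravo, charlie, delta, foxtrot, bravo, alpha]
Final RIGHT: [alpha, bravo, charlie, charlie, foxtrot, echo, alpha]
i=0: L=bravo=BASE, R=alpha -> take RIGHT -> alpha
i=1: L=bravo R=bravo -> agree -> bravo
i=2: L=charlie R=charlie -> agree -> charlie
i=3: L=delta=BASE, R=charlie -> take RIGHT -> charlie
i=4: L=foxtrot R=foxtrot -> agree -> foxtrot
i=5: L=bravo=BASE, R=echo -> take RIGHT -> echo
i=6: L=alpha R=alpha -> agree -> alpha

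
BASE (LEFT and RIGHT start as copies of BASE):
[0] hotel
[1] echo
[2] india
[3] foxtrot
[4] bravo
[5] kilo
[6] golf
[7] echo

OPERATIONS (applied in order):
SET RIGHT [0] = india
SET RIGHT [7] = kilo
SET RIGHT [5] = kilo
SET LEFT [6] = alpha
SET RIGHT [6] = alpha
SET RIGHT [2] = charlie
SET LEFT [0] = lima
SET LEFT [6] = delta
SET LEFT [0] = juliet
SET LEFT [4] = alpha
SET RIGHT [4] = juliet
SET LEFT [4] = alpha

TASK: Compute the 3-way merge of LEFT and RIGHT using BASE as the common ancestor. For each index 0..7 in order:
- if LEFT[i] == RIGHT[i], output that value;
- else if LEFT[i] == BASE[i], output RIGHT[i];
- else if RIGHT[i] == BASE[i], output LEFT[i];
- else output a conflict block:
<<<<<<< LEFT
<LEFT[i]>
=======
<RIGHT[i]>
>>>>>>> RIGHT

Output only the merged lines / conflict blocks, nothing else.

Answer: <<<<<<< LEFT
juliet
=======
india
>>>>>>> RIGHT
echo
charlie
foxtrot
<<<<<<< LEFT
alpha
=======
juliet
>>>>>>> RIGHT
kilo
<<<<<<< LEFT
delta
=======
alpha
>>>>>>> RIGHT
kilo

Derivation:
Final LEFT:  [juliet, echo, india, foxtrot, alpha, kilo, delta, echo]
Final RIGHT: [india, echo, charlie, foxtrot, juliet, kilo, alpha, kilo]
i=0: BASE=hotel L=juliet R=india all differ -> CONFLICT
i=1: L=echo R=echo -> agree -> echo
i=2: L=india=BASE, R=charlie -> take RIGHT -> charlie
i=3: L=foxtrot R=foxtrot -> agree -> foxtrot
i=4: BASE=bravo L=alpha R=juliet all differ -> CONFLICT
i=5: L=kilo R=kilo -> agree -> kilo
i=6: BASE=golf L=delta R=alpha all differ -> CONFLICT
i=7: L=echo=BASE, R=kilo -> take RIGHT -> kilo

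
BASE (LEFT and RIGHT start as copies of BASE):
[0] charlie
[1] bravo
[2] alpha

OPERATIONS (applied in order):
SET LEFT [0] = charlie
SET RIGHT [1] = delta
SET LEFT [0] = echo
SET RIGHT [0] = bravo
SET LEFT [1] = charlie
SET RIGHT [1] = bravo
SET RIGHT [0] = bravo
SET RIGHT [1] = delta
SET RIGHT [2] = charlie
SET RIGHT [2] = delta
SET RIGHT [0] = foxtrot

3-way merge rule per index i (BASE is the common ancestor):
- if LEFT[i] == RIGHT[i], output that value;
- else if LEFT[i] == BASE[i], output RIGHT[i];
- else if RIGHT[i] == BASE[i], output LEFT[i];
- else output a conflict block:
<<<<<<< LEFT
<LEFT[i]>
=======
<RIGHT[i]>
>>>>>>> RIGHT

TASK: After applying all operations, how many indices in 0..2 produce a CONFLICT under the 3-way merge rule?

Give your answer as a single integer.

Final LEFT:  [echo, charlie, alpha]
Final RIGHT: [foxtrot, delta, delta]
i=0: BASE=charlie L=echo R=foxtrot all differ -> CONFLICT
i=1: BASE=bravo L=charlie R=delta all differ -> CONFLICT
i=2: L=alpha=BASE, R=delta -> take RIGHT -> delta
Conflict count: 2

Answer: 2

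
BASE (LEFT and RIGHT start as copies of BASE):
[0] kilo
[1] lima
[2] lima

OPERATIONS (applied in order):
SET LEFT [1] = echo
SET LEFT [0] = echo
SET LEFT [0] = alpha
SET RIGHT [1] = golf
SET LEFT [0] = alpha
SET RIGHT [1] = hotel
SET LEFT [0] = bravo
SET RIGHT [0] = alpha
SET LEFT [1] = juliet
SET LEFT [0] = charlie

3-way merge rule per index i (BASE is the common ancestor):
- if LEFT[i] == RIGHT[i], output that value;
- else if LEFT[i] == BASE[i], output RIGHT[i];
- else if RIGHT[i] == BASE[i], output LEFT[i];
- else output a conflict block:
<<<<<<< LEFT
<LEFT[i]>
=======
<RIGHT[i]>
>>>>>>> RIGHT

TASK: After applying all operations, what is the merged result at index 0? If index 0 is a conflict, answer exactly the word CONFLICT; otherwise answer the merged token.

Final LEFT:  [charlie, juliet, lima]
Final RIGHT: [alpha, hotel, lima]
i=0: BASE=kilo L=charlie R=alpha all differ -> CONFLICT
i=1: BASE=lima L=juliet R=hotel all differ -> CONFLICT
i=2: L=lima R=lima -> agree -> lima
Index 0 -> CONFLICT

Answer: CONFLICT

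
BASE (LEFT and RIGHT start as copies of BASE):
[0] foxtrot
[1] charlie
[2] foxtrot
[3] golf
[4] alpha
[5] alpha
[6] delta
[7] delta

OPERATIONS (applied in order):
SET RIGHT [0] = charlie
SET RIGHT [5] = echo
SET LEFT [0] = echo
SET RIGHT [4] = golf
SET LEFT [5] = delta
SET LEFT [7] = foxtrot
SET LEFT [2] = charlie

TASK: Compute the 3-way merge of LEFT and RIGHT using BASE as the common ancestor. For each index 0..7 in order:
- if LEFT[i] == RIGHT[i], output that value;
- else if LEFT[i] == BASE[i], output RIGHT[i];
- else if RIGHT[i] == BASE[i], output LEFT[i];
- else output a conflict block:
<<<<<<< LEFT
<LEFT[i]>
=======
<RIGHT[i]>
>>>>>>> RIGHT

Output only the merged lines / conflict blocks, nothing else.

Answer: <<<<<<< LEFT
echo
=======
charlie
>>>>>>> RIGHT
charlie
charlie
golf
golf
<<<<<<< LEFT
delta
=======
echo
>>>>>>> RIGHT
delta
foxtrot

Derivation:
Final LEFT:  [echo, charlie, charlie, golf, alpha, delta, delta, foxtrot]
Final RIGHT: [charlie, charlie, foxtrot, golf, golf, echo, delta, delta]
i=0: BASE=foxtrot L=echo R=charlie all differ -> CONFLICT
i=1: L=charlie R=charlie -> agree -> charlie
i=2: L=charlie, R=foxtrot=BASE -> take LEFT -> charlie
i=3: L=golf R=golf -> agree -> golf
i=4: L=alpha=BASE, R=golf -> take RIGHT -> golf
i=5: BASE=alpha L=delta R=echo all differ -> CONFLICT
i=6: L=delta R=delta -> agree -> delta
i=7: L=foxtrot, R=delta=BASE -> take LEFT -> foxtrot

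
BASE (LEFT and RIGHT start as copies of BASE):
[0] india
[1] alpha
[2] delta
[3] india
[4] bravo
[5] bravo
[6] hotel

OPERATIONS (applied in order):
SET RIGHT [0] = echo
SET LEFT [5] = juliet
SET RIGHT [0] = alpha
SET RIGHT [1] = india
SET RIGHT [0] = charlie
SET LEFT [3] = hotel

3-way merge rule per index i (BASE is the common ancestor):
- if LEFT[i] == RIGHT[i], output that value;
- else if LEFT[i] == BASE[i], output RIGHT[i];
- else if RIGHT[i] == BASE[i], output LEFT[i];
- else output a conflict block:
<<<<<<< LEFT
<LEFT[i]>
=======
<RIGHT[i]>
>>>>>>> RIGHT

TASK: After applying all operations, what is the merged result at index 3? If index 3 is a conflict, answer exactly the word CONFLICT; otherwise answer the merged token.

Answer: hotel

Derivation:
Final LEFT:  [india, alpha, delta, hotel, bravo, juliet, hotel]
Final RIGHT: [charlie, india, delta, india, bravo, bravo, hotel]
i=0: L=india=BASE, R=charlie -> take RIGHT -> charlie
i=1: L=alpha=BASE, R=india -> take RIGHT -> india
i=2: L=delta R=delta -> agree -> delta
i=3: L=hotel, R=india=BASE -> take LEFT -> hotel
i=4: L=bravo R=bravo -> agree -> bravo
i=5: L=juliet, R=bravo=BASE -> take LEFT -> juliet
i=6: L=hotel R=hotel -> agree -> hotel
Index 3 -> hotel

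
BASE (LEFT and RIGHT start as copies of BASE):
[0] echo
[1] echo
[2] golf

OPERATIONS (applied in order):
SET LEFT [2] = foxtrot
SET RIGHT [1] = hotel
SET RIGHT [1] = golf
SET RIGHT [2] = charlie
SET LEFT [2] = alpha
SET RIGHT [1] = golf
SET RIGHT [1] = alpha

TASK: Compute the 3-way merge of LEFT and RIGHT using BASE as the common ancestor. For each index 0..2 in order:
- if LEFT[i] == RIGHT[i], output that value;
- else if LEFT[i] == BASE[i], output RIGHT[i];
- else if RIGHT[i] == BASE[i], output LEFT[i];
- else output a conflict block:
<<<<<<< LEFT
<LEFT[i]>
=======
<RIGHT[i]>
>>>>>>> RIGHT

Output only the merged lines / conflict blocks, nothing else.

Final LEFT:  [echo, echo, alpha]
Final RIGHT: [echo, alpha, charlie]
i=0: L=echo R=echo -> agree -> echo
i=1: L=echo=BASE, R=alpha -> take RIGHT -> alpha
i=2: BASE=golf L=alpha R=charlie all differ -> CONFLICT

Answer: echo
alpha
<<<<<<< LEFT
alpha
=======
charlie
>>>>>>> RIGHT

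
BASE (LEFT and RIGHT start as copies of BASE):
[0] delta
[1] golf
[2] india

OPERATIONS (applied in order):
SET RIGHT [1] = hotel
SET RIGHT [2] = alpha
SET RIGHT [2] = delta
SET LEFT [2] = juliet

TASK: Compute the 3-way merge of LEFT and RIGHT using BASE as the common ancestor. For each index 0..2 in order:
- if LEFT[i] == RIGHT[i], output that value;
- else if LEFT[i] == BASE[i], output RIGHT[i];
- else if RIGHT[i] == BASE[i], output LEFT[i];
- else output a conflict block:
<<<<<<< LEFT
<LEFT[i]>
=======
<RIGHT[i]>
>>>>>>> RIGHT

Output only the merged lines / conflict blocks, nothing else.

Answer: delta
hotel
<<<<<<< LEFT
juliet
=======
delta
>>>>>>> RIGHT

Derivation:
Final LEFT:  [delta, golf, juliet]
Final RIGHT: [delta, hotel, delta]
i=0: L=delta R=delta -> agree -> delta
i=1: L=golf=BASE, R=hotel -> take RIGHT -> hotel
i=2: BASE=india L=juliet R=delta all differ -> CONFLICT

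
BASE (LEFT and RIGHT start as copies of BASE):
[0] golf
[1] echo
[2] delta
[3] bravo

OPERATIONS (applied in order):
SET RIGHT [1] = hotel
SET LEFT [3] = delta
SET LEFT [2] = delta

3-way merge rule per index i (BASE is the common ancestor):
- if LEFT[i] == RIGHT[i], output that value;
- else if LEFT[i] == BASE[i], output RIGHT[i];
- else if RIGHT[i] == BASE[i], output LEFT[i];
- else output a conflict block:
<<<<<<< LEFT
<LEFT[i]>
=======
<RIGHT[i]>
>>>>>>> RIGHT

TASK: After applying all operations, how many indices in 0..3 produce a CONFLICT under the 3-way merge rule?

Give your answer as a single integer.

Final LEFT:  [golf, echo, delta, delta]
Final RIGHT: [golf, hotel, delta, bravo]
i=0: L=golf R=golf -> agree -> golf
i=1: L=echo=BASE, R=hotel -> take RIGHT -> hotel
i=2: L=delta R=delta -> agree -> delta
i=3: L=delta, R=bravo=BASE -> take LEFT -> delta
Conflict count: 0

Answer: 0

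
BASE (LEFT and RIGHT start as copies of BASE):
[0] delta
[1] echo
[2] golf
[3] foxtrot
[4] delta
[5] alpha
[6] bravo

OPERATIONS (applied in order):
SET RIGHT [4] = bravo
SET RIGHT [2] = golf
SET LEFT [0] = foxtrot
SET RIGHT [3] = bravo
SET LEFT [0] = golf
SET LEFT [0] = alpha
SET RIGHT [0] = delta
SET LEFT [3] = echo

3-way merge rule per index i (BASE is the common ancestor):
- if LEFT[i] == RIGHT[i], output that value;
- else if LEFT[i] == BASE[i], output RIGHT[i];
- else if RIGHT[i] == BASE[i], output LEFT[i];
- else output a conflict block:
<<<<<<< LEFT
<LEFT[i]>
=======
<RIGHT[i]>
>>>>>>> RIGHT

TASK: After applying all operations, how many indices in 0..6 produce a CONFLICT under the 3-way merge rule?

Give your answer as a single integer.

Final LEFT:  [alpha, echo, golf, echo, delta, alpha, bravo]
Final RIGHT: [delta, echo, golf, bravo, bravo, alpha, bravo]
i=0: L=alpha, R=delta=BASE -> take LEFT -> alpha
i=1: L=echo R=echo -> agree -> echo
i=2: L=golf R=golf -> agree -> golf
i=3: BASE=foxtrot L=echo R=bravo all differ -> CONFLICT
i=4: L=delta=BASE, R=bravo -> take RIGHT -> bravo
i=5: L=alpha R=alpha -> agree -> alpha
i=6: L=bravo R=bravo -> agree -> bravo
Conflict count: 1

Answer: 1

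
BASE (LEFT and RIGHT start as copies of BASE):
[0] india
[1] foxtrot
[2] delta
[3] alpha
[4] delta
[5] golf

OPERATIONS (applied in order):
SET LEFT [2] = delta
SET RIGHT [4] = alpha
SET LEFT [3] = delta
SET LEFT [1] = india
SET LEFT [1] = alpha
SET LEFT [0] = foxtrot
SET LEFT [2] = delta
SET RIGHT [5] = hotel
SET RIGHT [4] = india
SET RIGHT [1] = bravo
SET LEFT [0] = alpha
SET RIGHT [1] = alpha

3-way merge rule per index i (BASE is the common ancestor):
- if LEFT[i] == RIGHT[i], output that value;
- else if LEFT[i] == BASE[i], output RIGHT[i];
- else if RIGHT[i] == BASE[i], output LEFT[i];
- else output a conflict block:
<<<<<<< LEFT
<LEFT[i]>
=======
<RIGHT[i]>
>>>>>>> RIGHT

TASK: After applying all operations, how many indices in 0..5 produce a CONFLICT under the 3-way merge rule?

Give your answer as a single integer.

Answer: 0

Derivation:
Final LEFT:  [alpha, alpha, delta, delta, delta, golf]
Final RIGHT: [india, alpha, delta, alpha, india, hotel]
i=0: L=alpha, R=india=BASE -> take LEFT -> alpha
i=1: L=alpha R=alpha -> agree -> alpha
i=2: L=delta R=delta -> agree -> delta
i=3: L=delta, R=alpha=BASE -> take LEFT -> delta
i=4: L=delta=BASE, R=india -> take RIGHT -> india
i=5: L=golf=BASE, R=hotel -> take RIGHT -> hotel
Conflict count: 0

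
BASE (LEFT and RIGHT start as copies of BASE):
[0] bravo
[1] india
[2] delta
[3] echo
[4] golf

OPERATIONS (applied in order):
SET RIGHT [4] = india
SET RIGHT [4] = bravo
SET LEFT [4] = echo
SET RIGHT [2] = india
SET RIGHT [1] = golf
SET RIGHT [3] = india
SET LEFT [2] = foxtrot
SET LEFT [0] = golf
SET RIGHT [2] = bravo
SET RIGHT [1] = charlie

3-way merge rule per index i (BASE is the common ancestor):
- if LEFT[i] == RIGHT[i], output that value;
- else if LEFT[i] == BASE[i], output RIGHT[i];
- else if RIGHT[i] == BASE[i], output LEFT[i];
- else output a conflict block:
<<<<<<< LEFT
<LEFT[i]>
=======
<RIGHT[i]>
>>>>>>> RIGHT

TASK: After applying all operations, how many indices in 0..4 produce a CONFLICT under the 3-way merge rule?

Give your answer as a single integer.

Final LEFT:  [golf, india, foxtrot, echo, echo]
Final RIGHT: [bravo, charlie, bravo, india, bravo]
i=0: L=golf, R=bravo=BASE -> take LEFT -> golf
i=1: L=india=BASE, R=charlie -> take RIGHT -> charlie
i=2: BASE=delta L=foxtrot R=bravo all differ -> CONFLICT
i=3: L=echo=BASE, R=india -> take RIGHT -> india
i=4: BASE=golf L=echo R=bravo all differ -> CONFLICT
Conflict count: 2

Answer: 2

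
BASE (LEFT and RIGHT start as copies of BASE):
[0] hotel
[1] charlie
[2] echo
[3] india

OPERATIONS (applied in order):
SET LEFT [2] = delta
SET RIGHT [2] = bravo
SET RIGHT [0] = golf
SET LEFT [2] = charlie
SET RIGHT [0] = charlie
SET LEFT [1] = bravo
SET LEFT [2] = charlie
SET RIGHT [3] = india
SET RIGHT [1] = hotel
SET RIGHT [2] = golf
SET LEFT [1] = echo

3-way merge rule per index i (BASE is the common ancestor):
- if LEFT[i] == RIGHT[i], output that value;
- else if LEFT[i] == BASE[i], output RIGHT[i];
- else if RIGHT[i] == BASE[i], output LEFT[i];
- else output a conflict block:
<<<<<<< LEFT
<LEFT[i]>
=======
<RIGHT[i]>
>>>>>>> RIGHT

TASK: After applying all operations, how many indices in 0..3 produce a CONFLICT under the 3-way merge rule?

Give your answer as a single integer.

Final LEFT:  [hotel, echo, charlie, india]
Final RIGHT: [charlie, hotel, golf, india]
i=0: L=hotel=BASE, R=charlie -> take RIGHT -> charlie
i=1: BASE=charlie L=echo R=hotel all differ -> CONFLICT
i=2: BASE=echo L=charlie R=golf all differ -> CONFLICT
i=3: L=india R=india -> agree -> india
Conflict count: 2

Answer: 2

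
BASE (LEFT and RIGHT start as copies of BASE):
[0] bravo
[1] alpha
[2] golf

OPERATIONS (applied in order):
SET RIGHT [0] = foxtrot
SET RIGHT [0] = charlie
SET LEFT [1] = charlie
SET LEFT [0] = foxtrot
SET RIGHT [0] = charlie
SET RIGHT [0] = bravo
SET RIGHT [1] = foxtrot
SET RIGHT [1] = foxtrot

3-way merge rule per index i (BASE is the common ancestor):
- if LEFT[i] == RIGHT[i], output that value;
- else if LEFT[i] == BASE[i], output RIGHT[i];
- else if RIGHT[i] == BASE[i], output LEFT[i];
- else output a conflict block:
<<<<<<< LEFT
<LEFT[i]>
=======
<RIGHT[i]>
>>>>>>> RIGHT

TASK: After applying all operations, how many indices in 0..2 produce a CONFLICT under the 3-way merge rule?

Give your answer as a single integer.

Answer: 1

Derivation:
Final LEFT:  [foxtrot, charlie, golf]
Final RIGHT: [bravo, foxtrot, golf]
i=0: L=foxtrot, R=bravo=BASE -> take LEFT -> foxtrot
i=1: BASE=alpha L=charlie R=foxtrot all differ -> CONFLICT
i=2: L=golf R=golf -> agree -> golf
Conflict count: 1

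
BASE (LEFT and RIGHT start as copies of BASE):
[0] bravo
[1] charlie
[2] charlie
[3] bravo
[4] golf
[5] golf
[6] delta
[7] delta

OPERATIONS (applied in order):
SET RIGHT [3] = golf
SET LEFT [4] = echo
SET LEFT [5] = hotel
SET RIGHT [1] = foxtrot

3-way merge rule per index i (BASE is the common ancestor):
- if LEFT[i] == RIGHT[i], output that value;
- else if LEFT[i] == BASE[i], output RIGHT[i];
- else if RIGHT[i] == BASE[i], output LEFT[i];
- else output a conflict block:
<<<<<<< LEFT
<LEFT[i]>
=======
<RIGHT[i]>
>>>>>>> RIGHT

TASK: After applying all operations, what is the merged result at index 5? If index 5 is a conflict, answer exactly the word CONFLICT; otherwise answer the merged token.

Final LEFT:  [bravo, charlie, charlie, bravo, echo, hotel, delta, delta]
Final RIGHT: [bravo, foxtrot, charlie, golf, golf, golf, delta, delta]
i=0: L=bravo R=bravo -> agree -> bravo
i=1: L=charlie=BASE, R=foxtrot -> take RIGHT -> foxtrot
i=2: L=charlie R=charlie -> agree -> charlie
i=3: L=bravo=BASE, R=golf -> take RIGHT -> golf
i=4: L=echo, R=golf=BASE -> take LEFT -> echo
i=5: L=hotel, R=golf=BASE -> take LEFT -> hotel
i=6: L=delta R=delta -> agree -> delta
i=7: L=delta R=delta -> agree -> delta
Index 5 -> hotel

Answer: hotel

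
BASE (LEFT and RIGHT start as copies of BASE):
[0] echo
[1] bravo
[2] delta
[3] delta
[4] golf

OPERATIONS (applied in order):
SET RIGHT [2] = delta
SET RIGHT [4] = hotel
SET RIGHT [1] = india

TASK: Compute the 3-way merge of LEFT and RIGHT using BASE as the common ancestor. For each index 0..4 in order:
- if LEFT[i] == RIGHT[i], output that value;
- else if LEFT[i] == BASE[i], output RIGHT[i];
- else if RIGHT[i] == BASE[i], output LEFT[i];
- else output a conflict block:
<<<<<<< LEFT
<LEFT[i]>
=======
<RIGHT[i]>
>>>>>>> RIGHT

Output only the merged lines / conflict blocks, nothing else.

Final LEFT:  [echo, bravo, delta, delta, golf]
Final RIGHT: [echo, india, delta, delta, hotel]
i=0: L=echo R=echo -> agree -> echo
i=1: L=bravo=BASE, R=india -> take RIGHT -> india
i=2: L=delta R=delta -> agree -> delta
i=3: L=delta R=delta -> agree -> delta
i=4: L=golf=BASE, R=hotel -> take RIGHT -> hotel

Answer: echo
india
delta
delta
hotel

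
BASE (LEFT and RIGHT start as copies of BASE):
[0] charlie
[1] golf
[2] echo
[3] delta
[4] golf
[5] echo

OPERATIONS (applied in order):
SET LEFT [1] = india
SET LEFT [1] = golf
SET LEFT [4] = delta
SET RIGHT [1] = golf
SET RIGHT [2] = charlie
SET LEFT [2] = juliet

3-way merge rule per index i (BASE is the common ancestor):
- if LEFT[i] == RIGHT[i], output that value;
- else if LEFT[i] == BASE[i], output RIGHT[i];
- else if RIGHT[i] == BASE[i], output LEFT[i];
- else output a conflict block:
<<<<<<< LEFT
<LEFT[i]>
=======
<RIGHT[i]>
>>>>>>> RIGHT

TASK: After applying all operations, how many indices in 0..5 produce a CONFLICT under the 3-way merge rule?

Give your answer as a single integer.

Final LEFT:  [charlie, golf, juliet, delta, delta, echo]
Final RIGHT: [charlie, golf, charlie, delta, golf, echo]
i=0: L=charlie R=charlie -> agree -> charlie
i=1: L=golf R=golf -> agree -> golf
i=2: BASE=echo L=juliet R=charlie all differ -> CONFLICT
i=3: L=delta R=delta -> agree -> delta
i=4: L=delta, R=golf=BASE -> take LEFT -> delta
i=5: L=echo R=echo -> agree -> echo
Conflict count: 1

Answer: 1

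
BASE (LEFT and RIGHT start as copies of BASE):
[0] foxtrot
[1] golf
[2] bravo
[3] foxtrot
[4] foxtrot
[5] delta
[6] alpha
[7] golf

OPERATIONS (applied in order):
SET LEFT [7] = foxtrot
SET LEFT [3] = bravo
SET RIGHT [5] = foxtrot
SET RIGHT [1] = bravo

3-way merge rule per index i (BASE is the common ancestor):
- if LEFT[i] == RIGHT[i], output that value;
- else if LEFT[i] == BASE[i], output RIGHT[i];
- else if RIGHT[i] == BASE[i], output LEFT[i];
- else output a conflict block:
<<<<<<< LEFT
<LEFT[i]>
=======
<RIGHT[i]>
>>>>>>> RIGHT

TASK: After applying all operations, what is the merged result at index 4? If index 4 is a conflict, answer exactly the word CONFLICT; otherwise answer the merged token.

Final LEFT:  [foxtrot, golf, bravo, bravo, foxtrot, delta, alpha, foxtrot]
Final RIGHT: [foxtrot, bravo, bravo, foxtrot, foxtrot, foxtrot, alpha, golf]
i=0: L=foxtrot R=foxtrot -> agree -> foxtrot
i=1: L=golf=BASE, R=bravo -> take RIGHT -> bravo
i=2: L=bravo R=bravo -> agree -> bravo
i=3: L=bravo, R=foxtrot=BASE -> take LEFT -> bravo
i=4: L=foxtrot R=foxtrot -> agree -> foxtrot
i=5: L=delta=BASE, R=foxtrot -> take RIGHT -> foxtrot
i=6: L=alpha R=alpha -> agree -> alpha
i=7: L=foxtrot, R=golf=BASE -> take LEFT -> foxtrot
Index 4 -> foxtrot

Answer: foxtrot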